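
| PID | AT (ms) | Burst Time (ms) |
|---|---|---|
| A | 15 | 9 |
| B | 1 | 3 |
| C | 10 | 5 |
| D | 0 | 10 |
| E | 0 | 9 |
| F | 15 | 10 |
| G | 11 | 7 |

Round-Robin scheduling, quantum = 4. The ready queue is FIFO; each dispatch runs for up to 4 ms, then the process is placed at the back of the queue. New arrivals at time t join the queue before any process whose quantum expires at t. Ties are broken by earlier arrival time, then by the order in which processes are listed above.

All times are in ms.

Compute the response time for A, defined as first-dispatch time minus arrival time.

12

Timeline: | D 0-4 | E 4-8 | B 8-11 | D 11-15 | E 15-19 | C 19-23 | G 23-27 | A 27-31 | F 31-35 | D 35-37 | E 37-38 | C 38-39 | G 39-42 | A 42-46 | F 46-50 | A 50-51 | F 51-53 |
Completion: A=51  B=11  C=39  D=37  E=38  F=53  G=42
Turnaround (C−A): A=36  B=10  C=29  D=37  E=38  F=38  G=31
Response(A) = first start − arrival = 27 − 15 = 12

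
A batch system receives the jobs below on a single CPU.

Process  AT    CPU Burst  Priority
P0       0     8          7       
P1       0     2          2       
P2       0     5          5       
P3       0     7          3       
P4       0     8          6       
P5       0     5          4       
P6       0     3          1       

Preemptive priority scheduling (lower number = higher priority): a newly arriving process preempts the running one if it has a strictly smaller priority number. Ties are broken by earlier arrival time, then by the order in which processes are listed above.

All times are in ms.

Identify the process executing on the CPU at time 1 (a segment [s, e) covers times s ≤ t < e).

P6

Timeline: | P6 0-3 | P1 3-5 | P3 5-12 | P5 12-17 | P2 17-22 | P4 22-30 | P0 30-38 |
Completion: P0=38  P1=5  P2=22  P3=12  P4=30  P5=17  P6=3
Turnaround (C−A): P0=38  P1=5  P2=22  P3=12  P4=30  P5=17  P6=3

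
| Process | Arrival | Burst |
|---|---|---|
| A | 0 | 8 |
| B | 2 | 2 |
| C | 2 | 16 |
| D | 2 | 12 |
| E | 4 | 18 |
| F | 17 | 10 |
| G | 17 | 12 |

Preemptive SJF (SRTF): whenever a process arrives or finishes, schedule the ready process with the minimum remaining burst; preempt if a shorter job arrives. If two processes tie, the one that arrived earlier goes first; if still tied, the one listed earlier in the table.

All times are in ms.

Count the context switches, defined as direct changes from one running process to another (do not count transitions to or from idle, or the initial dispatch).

Gantt: | A 0-2 | B 2-4 | A 4-10 | D 10-22 | F 22-32 | G 32-44 | C 44-60 | E 60-78 |
Completion: A=10  B=4  C=60  D=22  E=78  F=32  G=44
Turnaround (C−A): A=10  B=2  C=58  D=20  E=74  F=15  G=27

7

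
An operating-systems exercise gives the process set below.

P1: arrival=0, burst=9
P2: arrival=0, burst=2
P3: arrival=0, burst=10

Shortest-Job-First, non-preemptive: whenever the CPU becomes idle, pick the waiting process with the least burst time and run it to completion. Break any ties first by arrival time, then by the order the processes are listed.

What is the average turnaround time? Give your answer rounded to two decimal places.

11.33

Gantt: | P2 0-2 | P1 2-11 | P3 11-21 |
Completion: P1=11  P2=2  P3=21
Turnaround (C−A): P1=11  P2=2  P3=21
Turnaround times: P1=11, P2=2, P3=21
Average turnaround = (11+2+21) / 3 = 34/3 = 11.33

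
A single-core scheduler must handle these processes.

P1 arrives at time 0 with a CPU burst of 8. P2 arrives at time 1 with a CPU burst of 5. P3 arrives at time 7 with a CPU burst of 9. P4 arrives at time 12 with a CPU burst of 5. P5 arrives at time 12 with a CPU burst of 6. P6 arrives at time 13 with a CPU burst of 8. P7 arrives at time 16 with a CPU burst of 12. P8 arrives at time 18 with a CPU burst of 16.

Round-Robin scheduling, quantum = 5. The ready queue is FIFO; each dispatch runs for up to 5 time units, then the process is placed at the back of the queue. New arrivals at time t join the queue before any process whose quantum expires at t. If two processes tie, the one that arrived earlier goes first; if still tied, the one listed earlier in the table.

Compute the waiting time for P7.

Timeline: | P1 0-5 | P2 5-10 | P1 10-13 | P3 13-18 | P4 18-23 | P5 23-28 | P6 28-33 | P7 33-38 | P8 38-43 | P3 43-47 | P5 47-48 | P6 48-51 | P7 51-56 | P8 56-61 | P7 61-63 | P8 63-69 |
Completion: P1=13  P2=10  P3=47  P4=23  P5=48  P6=51  P7=63  P8=69
Turnaround (C−A): P1=13  P2=9  P3=40  P4=11  P5=36  P6=38  P7=47  P8=51
Waiting(P7) = turnaround − burst = 47 − 12 = 35

35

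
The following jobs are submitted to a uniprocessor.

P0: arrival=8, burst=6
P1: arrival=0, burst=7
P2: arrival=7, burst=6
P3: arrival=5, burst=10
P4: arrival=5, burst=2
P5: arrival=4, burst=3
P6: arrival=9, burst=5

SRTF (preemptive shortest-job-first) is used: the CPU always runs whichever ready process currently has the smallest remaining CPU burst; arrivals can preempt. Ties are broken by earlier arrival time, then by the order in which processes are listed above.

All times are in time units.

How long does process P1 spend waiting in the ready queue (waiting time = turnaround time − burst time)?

Timeline: | P1 0-7 | P4 7-9 | P5 9-12 | P6 12-17 | P2 17-23 | P0 23-29 | P3 29-39 |
Completion: P0=29  P1=7  P2=23  P3=39  P4=9  P5=12  P6=17
Turnaround (C−A): P0=21  P1=7  P2=16  P3=34  P4=4  P5=8  P6=8
Waiting(P1) = turnaround − burst = 7 − 7 = 0

0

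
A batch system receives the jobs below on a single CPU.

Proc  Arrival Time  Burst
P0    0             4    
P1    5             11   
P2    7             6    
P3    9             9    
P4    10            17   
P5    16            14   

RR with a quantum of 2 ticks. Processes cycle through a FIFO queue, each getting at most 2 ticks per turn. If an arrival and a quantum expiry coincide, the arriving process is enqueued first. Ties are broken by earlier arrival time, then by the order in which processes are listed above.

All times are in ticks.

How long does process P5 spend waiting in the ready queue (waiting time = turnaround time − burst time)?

29

Gantt: | P0 0-4 | idle 4-5 | P1 5-7 | P2 7-9 | P1 9-11 | P3 11-13 | P2 13-15 | P4 15-17 | P1 17-19 | P3 19-21 | P2 21-23 | P5 23-25 | P4 25-27 | P1 27-29 | P3 29-31 | P5 31-33 | P4 33-35 | P1 35-37 | P3 37-39 | P5 39-41 | P4 41-43 | P1 43-44 | P3 44-45 | P5 45-47 | P4 47-49 | P5 49-51 | P4 51-53 | P5 53-55 | P4 55-57 | P5 57-59 | P4 59-62 |
Completion: P0=4  P1=44  P2=23  P3=45  P4=62  P5=59
Turnaround (C−A): P0=4  P1=39  P2=16  P3=36  P4=52  P5=43
Waiting(P5) = turnaround − burst = 43 − 14 = 29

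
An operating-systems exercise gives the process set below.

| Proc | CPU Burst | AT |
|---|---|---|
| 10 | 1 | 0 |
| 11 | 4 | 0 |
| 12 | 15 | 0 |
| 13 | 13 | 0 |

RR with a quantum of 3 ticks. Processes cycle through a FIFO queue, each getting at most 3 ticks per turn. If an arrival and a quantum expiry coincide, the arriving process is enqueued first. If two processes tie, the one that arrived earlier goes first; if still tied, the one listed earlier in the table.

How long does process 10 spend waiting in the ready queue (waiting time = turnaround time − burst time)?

0

Schedule: | 10 0-1 | 11 1-4 | 12 4-7 | 13 7-10 | 11 10-11 | 12 11-14 | 13 14-17 | 12 17-20 | 13 20-23 | 12 23-26 | 13 26-29 | 12 29-32 | 13 32-33 |
Completion: 10=1  11=11  12=32  13=33
Turnaround (C−A): 10=1  11=11  12=32  13=33
Waiting(10) = turnaround − burst = 1 − 1 = 0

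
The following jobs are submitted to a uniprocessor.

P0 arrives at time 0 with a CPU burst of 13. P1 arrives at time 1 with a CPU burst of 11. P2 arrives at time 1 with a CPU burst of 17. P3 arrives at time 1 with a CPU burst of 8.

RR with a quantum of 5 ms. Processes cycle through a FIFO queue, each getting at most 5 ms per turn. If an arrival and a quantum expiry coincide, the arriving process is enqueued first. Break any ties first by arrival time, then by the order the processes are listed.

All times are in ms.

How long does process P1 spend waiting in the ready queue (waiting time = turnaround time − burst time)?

30

Timeline: | P0 0-5 | P1 5-10 | P2 10-15 | P3 15-20 | P0 20-25 | P1 25-30 | P2 30-35 | P3 35-38 | P0 38-41 | P1 41-42 | P2 42-49 |
Completion: P0=41  P1=42  P2=49  P3=38
Waiting(P1) = turnaround − burst = 41 − 11 = 30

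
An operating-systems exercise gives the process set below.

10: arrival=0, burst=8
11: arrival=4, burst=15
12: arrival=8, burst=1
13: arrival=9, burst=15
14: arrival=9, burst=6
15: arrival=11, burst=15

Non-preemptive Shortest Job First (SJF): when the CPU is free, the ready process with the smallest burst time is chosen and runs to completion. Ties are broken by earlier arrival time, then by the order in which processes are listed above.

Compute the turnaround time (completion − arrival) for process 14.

6

Schedule: | 10 0-8 | 12 8-9 | 14 9-15 | 11 15-30 | 13 30-45 | 15 45-60 |
Completion: 10=8  11=30  12=9  13=45  14=15  15=60
Turnaround(14) = completion − arrival = 15 − 9 = 6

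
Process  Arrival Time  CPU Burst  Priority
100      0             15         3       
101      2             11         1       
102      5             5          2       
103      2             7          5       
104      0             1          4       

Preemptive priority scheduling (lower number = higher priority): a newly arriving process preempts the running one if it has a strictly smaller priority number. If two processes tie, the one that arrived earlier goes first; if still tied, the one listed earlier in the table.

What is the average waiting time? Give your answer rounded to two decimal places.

17.00

Timeline: | 100 0-2 | 101 2-13 | 102 13-18 | 100 18-31 | 104 31-32 | 103 32-39 |
Completion: 100=31  101=13  102=18  103=39  104=32
Waiting times: 100=16, 101=0, 102=8, 103=30, 104=31
Average waiting = (16+0+8+30+31) / 5 = 85/5 = 17.00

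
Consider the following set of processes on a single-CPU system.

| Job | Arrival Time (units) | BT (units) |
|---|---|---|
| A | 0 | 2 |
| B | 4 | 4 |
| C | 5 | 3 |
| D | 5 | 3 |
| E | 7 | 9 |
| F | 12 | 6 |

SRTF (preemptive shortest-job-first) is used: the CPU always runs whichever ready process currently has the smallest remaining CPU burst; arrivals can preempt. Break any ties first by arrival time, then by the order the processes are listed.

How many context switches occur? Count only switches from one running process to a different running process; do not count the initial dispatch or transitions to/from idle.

Gantt: | A 0-2 | idle 2-4 | B 4-8 | C 8-11 | D 11-14 | F 14-20 | E 20-29 |
Completion: A=2  B=8  C=11  D=14  E=29  F=20

4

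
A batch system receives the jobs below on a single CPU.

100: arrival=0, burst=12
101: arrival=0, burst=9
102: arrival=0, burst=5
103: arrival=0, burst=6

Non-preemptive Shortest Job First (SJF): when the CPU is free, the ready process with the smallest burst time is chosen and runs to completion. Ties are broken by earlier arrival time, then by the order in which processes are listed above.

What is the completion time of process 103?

Gantt: | 102 0-5 | 103 5-11 | 101 11-20 | 100 20-32 |
Completion: 100=32  101=20  102=5  103=11
Turnaround (C−A): 100=32  101=20  102=5  103=11

11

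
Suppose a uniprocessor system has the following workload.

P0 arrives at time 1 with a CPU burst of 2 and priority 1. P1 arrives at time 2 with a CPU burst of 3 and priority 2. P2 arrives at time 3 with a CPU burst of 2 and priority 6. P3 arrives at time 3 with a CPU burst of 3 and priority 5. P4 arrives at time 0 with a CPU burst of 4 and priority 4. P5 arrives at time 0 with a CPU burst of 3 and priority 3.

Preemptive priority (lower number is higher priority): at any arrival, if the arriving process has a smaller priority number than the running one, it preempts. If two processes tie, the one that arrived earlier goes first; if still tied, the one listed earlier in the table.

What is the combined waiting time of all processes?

Gantt: | P5 0-1 | P0 1-3 | P1 3-6 | P5 6-8 | P4 8-12 | P3 12-15 | P2 15-17 |
Completion: P0=3  P1=6  P2=17  P3=15  P4=12  P5=8
Turnaround (C−A): P0=2  P1=4  P2=14  P3=12  P4=12  P5=8
Waiting = turnaround − burst: P0=0, P1=1, P2=12, P3=9, P4=8, P5=5
Total waiting = 0 + 1 + 12 + 9 + 8 + 5 = 35

35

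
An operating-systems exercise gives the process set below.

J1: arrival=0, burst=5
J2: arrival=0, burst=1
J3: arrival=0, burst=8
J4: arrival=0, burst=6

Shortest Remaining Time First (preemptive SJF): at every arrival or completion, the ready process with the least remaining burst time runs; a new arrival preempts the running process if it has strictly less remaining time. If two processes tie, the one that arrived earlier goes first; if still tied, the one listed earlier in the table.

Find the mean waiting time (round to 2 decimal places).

Gantt: | J2 0-1 | J1 1-6 | J4 6-12 | J3 12-20 |
Completion: J1=6  J2=1  J3=20  J4=12
Turnaround (C−A): J1=6  J2=1  J3=20  J4=12
Waiting times: J1=1, J2=0, J3=12, J4=6
Average waiting = (1+0+12+6) / 4 = 19/4 = 4.75

4.75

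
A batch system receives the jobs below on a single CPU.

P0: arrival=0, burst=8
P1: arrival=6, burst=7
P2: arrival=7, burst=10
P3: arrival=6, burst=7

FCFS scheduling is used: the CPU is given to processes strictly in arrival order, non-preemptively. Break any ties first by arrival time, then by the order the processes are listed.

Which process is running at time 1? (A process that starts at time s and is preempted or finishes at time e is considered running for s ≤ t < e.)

Schedule: | P0 0-8 | P1 8-15 | P3 15-22 | P2 22-32 |
Completion: P0=8  P1=15  P2=32  P3=22
Turnaround (C−A): P0=8  P1=9  P2=25  P3=16

P0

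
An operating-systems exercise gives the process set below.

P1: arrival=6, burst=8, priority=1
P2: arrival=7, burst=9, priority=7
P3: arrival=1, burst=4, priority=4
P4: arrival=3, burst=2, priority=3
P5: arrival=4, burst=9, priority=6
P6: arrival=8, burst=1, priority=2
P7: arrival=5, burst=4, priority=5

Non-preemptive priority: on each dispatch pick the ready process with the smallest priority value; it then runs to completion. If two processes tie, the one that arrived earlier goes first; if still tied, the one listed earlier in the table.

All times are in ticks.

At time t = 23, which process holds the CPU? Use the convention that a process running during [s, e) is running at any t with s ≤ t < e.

Timeline: | idle 0-1 | P3 1-5 | P4 5-7 | P1 7-15 | P6 15-16 | P7 16-20 | P5 20-29 | P2 29-38 |
Completion: P1=15  P2=38  P3=5  P4=7  P5=29  P6=16  P7=20

P5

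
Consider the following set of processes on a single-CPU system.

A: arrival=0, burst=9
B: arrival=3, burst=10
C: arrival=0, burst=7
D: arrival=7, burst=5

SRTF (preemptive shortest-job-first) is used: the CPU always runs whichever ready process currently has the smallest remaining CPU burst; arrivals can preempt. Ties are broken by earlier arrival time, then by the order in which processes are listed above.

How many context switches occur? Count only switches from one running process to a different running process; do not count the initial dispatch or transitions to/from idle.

3

Gantt: | C 0-7 | D 7-12 | A 12-21 | B 21-31 |
Completion: A=21  B=31  C=7  D=12
Turnaround (C−A): A=21  B=28  C=7  D=5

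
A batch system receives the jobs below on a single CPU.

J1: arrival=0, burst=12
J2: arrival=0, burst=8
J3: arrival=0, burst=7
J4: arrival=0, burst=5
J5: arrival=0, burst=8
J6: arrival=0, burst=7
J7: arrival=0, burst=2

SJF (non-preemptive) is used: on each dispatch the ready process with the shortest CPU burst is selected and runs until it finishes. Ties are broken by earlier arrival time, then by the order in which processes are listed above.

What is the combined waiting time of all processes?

Timeline: | J7 0-2 | J4 2-7 | J3 7-14 | J6 14-21 | J2 21-29 | J5 29-37 | J1 37-49 |
Completion: J1=49  J2=29  J3=14  J4=7  J5=37  J6=21  J7=2
Waiting = turnaround − burst: J1=37, J2=21, J3=7, J4=2, J5=29, J6=14, J7=0
Total waiting = 37 + 21 + 7 + 2 + 29 + 14 + 0 = 110

110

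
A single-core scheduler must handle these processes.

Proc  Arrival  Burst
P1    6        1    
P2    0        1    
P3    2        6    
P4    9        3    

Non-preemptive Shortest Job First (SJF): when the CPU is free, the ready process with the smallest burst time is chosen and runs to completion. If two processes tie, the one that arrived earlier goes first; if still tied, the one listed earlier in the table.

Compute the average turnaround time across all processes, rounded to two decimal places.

Schedule: | P2 0-1 | idle 1-2 | P3 2-8 | P1 8-9 | P4 9-12 |
Completion: P1=9  P2=1  P3=8  P4=12
Turnaround times: P1=3, P2=1, P3=6, P4=3
Average turnaround = (3+1+6+3) / 4 = 13/4 = 3.25

3.25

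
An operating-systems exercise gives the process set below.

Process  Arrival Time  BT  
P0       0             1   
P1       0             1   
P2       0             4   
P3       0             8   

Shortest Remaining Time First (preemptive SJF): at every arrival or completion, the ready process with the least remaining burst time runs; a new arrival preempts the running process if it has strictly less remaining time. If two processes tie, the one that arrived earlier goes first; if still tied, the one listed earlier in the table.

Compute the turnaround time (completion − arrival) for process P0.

1

Schedule: | P0 0-1 | P1 1-2 | P2 2-6 | P3 6-14 |
Completion: P0=1  P1=2  P2=6  P3=14
Turnaround (C−A): P0=1  P1=2  P2=6  P3=14
Turnaround(P0) = completion − arrival = 1 − 0 = 1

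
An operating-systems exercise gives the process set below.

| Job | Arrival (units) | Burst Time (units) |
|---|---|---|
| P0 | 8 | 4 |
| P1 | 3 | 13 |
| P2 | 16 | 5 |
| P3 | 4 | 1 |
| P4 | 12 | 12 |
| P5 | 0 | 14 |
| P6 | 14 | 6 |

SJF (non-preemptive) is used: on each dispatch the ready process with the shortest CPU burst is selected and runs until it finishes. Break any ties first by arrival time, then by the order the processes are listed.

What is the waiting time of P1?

Gantt: | P5 0-14 | P3 14-15 | P0 15-19 | P2 19-24 | P6 24-30 | P4 30-42 | P1 42-55 |
Completion: P0=19  P1=55  P2=24  P3=15  P4=42  P5=14  P6=30
Turnaround (C−A): P0=11  P1=52  P2=8  P3=11  P4=30  P5=14  P6=16
Waiting(P1) = turnaround − burst = 52 − 13 = 39

39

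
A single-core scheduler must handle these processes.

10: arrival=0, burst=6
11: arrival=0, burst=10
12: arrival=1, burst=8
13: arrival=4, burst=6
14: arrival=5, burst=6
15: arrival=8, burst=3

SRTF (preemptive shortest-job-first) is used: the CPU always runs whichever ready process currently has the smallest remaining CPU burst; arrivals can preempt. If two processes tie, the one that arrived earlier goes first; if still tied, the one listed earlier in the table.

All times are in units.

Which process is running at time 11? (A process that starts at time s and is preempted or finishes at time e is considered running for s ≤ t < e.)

13

Gantt: | 10 0-6 | 13 6-8 | 15 8-11 | 13 11-15 | 14 15-21 | 12 21-29 | 11 29-39 |
Completion: 10=6  11=39  12=29  13=15  14=21  15=11
Turnaround (C−A): 10=6  11=39  12=28  13=11  14=16  15=3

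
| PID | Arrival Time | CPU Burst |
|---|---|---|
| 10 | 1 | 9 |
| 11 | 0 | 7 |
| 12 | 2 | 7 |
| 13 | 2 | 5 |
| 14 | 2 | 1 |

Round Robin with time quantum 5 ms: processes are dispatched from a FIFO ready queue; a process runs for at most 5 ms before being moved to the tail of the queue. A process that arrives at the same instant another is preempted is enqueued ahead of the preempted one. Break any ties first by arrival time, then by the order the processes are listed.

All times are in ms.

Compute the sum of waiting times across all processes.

Gantt: | 11 0-5 | 10 5-10 | 12 10-15 | 13 15-20 | 14 20-21 | 11 21-23 | 10 23-27 | 12 27-29 |
Completion: 10=27  11=23  12=29  13=20  14=21
Waiting = turnaround − burst: 10=17, 11=16, 12=20, 13=13, 14=18
Total waiting = 17 + 16 + 20 + 13 + 18 = 84

84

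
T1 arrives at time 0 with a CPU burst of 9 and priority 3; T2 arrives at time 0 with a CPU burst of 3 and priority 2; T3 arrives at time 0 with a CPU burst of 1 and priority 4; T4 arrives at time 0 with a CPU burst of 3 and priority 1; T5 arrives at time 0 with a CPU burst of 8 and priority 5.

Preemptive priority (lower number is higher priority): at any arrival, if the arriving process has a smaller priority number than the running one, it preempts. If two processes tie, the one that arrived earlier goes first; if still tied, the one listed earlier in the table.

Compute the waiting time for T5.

16

Gantt: | T4 0-3 | T2 3-6 | T1 6-15 | T3 15-16 | T5 16-24 |
Completion: T1=15  T2=6  T3=16  T4=3  T5=24
Waiting(T5) = turnaround − burst = 24 − 8 = 16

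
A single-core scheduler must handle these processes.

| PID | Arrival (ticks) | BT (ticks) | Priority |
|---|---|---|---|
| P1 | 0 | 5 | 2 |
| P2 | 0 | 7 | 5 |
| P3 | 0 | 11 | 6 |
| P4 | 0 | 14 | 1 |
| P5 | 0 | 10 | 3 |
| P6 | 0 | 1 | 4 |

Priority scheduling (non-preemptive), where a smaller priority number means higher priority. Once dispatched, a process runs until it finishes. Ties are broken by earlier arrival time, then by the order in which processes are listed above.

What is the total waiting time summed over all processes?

Schedule: | P4 0-14 | P1 14-19 | P5 19-29 | P6 29-30 | P2 30-37 | P3 37-48 |
Completion: P1=19  P2=37  P3=48  P4=14  P5=29  P6=30
Turnaround (C−A): P1=19  P2=37  P3=48  P4=14  P5=29  P6=30
Waiting = turnaround − burst: P1=14, P2=30, P3=37, P4=0, P5=19, P6=29
Total waiting = 14 + 30 + 37 + 0 + 19 + 29 = 129

129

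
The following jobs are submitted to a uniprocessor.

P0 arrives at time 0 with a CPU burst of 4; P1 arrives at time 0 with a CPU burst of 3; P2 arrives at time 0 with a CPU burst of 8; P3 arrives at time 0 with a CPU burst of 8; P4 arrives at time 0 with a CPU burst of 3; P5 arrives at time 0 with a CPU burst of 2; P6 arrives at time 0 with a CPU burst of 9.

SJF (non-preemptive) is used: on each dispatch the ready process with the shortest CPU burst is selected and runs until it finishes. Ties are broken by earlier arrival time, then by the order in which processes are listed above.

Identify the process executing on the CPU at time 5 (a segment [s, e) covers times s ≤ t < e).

P4

Schedule: | P5 0-2 | P1 2-5 | P4 5-8 | P0 8-12 | P2 12-20 | P3 20-28 | P6 28-37 |
Completion: P0=12  P1=5  P2=20  P3=28  P4=8  P5=2  P6=37
Turnaround (C−A): P0=12  P1=5  P2=20  P3=28  P4=8  P5=2  P6=37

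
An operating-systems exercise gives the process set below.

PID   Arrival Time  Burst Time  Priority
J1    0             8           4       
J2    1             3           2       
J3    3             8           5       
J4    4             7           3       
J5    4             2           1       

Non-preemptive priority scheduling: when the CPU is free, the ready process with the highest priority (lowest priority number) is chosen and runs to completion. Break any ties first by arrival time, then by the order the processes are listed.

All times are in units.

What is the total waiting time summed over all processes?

Schedule: | J1 0-8 | J5 8-10 | J2 10-13 | J4 13-20 | J3 20-28 |
Completion: J1=8  J2=13  J3=28  J4=20  J5=10
Waiting = turnaround − burst: J1=0, J2=9, J3=17, J4=9, J5=4
Total waiting = 0 + 9 + 17 + 9 + 4 = 39

39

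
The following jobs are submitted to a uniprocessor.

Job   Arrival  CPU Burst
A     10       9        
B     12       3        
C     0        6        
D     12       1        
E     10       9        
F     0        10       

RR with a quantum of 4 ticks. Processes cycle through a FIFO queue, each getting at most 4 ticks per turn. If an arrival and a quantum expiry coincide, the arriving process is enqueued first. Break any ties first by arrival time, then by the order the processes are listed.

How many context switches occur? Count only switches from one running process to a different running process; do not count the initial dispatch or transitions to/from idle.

12

Gantt: | C 0-4 | F 4-8 | C 8-10 | F 10-14 | A 14-18 | E 18-22 | B 22-25 | D 25-26 | F 26-28 | A 28-32 | E 32-36 | A 36-37 | E 37-38 |
Completion: A=37  B=25  C=10  D=26  E=38  F=28
Turnaround (C−A): A=27  B=13  C=10  D=14  E=28  F=28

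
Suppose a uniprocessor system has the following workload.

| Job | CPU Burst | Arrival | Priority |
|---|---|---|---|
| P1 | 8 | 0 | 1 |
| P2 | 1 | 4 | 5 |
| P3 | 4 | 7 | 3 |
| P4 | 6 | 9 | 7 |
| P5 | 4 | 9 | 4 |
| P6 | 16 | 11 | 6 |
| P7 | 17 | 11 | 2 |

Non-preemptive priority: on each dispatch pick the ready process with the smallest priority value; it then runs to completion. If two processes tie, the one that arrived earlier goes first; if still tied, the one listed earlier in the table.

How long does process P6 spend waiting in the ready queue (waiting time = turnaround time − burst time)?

Timeline: | P1 0-8 | P3 8-12 | P7 12-29 | P5 29-33 | P2 33-34 | P6 34-50 | P4 50-56 |
Completion: P1=8  P2=34  P3=12  P4=56  P5=33  P6=50  P7=29
Turnaround (C−A): P1=8  P2=30  P3=5  P4=47  P5=24  P6=39  P7=18
Waiting(P6) = turnaround − burst = 39 − 16 = 23

23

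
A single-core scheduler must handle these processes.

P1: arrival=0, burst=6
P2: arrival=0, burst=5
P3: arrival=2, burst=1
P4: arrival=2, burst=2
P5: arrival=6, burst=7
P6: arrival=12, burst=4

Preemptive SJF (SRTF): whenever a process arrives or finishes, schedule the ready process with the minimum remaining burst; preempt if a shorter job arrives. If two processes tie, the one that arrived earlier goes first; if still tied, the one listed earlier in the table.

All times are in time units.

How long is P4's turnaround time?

Timeline: | P2 0-2 | P3 2-3 | P4 3-5 | P2 5-8 | P1 8-14 | P6 14-18 | P5 18-25 |
Completion: P1=14  P2=8  P3=3  P4=5  P5=25  P6=18
Turnaround(P4) = completion − arrival = 5 − 2 = 3

3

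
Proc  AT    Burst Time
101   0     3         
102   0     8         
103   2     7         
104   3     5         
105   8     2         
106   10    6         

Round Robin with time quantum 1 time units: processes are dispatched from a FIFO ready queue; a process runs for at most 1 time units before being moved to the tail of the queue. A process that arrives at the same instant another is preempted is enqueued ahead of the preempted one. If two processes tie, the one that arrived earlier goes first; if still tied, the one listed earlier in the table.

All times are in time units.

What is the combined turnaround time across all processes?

Timeline: | 101 0-1 | 102 1-2 | 101 2-3 | 103 3-4 | 102 4-5 | 104 5-6 | 101 6-7 | 103 7-8 | 102 8-9 | 104 9-10 | 105 10-11 | 103 11-12 | 102 12-13 | 106 13-14 | 104 14-15 | 105 15-16 | 103 16-17 | 102 17-18 | 106 18-19 | 104 19-20 | 103 20-21 | 102 21-22 | 106 22-23 | 104 23-24 | 103 24-25 | 102 25-26 | 106 26-27 | 103 27-28 | 102 28-29 | 106 29-31 |
Completion: 101=7  102=29  103=28  104=24  105=16  106=31
Turnaround (C−A): 101=7  102=29  103=26  104=21  105=8  106=21
Turnaround = completion − arrival: 101=7, 102=29, 103=26, 104=21, 105=8, 106=21
Total turnaround = 7 + 29 + 26 + 21 + 8 + 21 = 112

112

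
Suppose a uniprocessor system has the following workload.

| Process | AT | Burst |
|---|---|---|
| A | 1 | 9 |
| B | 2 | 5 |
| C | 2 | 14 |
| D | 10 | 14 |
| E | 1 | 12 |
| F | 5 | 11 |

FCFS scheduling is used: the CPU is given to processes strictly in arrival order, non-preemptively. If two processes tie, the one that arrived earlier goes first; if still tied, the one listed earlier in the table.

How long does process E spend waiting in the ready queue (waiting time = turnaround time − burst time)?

Schedule: | idle 0-1 | A 1-10 | E 10-22 | B 22-27 | C 27-41 | F 41-52 | D 52-66 |
Completion: A=10  B=27  C=41  D=66  E=22  F=52
Turnaround (C−A): A=9  B=25  C=39  D=56  E=21  F=47
Waiting(E) = turnaround − burst = 21 − 12 = 9

9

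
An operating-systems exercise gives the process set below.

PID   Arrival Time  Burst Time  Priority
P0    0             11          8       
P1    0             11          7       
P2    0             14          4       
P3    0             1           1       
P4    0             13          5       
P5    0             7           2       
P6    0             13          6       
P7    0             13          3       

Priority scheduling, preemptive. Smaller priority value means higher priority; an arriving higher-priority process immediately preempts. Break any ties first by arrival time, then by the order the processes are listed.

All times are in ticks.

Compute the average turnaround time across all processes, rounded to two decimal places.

41.13

Gantt: | P3 0-1 | P5 1-8 | P7 8-21 | P2 21-35 | P4 35-48 | P6 48-61 | P1 61-72 | P0 72-83 |
Completion: P0=83  P1=72  P2=35  P3=1  P4=48  P5=8  P6=61  P7=21
Turnaround times: P0=83, P1=72, P2=35, P3=1, P4=48, P5=8, P6=61, P7=21
Average turnaround = (83+72+35+1+48+8+61+21) / 8 = 329/8 = 41.13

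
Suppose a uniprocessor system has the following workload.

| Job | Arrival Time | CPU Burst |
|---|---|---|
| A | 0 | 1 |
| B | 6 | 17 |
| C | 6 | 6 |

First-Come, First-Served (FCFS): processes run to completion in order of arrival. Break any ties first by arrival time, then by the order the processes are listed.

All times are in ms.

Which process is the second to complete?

Timeline: | A 0-1 | idle 1-6 | B 6-23 | C 23-29 |
Completion: A=1  B=23  C=29
Turnaround (C−A): A=1  B=17  C=23
Finish order: A → B → C

B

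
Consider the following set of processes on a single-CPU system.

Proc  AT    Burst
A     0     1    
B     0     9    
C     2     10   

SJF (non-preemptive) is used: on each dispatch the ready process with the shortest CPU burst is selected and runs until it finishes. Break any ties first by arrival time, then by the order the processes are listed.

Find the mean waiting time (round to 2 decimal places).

3.00

Timeline: | A 0-1 | B 1-10 | C 10-20 |
Completion: A=1  B=10  C=20
Waiting times: A=0, B=1, C=8
Average waiting = (0+1+8) / 3 = 9/3 = 3.00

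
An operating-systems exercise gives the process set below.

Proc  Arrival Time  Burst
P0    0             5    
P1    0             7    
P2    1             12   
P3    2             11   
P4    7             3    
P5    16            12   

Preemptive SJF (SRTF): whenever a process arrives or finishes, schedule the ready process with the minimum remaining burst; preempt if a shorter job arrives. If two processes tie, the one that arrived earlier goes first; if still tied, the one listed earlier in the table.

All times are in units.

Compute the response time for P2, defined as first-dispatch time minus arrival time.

Timeline: | P0 0-5 | P1 5-7 | P4 7-10 | P1 10-15 | P3 15-26 | P2 26-38 | P5 38-50 |
Completion: P0=5  P1=15  P2=38  P3=26  P4=10  P5=50
Response(P2) = first start − arrival = 26 − 1 = 25

25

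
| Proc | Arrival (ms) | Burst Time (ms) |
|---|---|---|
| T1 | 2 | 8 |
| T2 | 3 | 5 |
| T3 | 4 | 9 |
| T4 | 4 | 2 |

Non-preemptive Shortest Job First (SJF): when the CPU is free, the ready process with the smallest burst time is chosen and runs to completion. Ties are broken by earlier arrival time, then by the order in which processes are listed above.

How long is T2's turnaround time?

14

Schedule: | idle 0-2 | T1 2-10 | T4 10-12 | T2 12-17 | T3 17-26 |
Completion: T1=10  T2=17  T3=26  T4=12
Turnaround (C−A): T1=8  T2=14  T3=22  T4=8
Turnaround(T2) = completion − arrival = 17 − 3 = 14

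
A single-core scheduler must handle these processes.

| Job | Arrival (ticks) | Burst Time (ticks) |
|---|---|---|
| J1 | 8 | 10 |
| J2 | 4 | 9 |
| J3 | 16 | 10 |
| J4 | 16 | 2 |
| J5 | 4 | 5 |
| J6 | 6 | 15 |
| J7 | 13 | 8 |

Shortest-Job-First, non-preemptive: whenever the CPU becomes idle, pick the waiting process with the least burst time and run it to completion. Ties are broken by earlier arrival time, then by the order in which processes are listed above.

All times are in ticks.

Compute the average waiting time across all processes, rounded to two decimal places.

14.00

Schedule: | idle 0-4 | J5 4-9 | J2 9-18 | J4 18-20 | J7 20-28 | J1 28-38 | J3 38-48 | J6 48-63 |
Completion: J1=38  J2=18  J3=48  J4=20  J5=9  J6=63  J7=28
Turnaround (C−A): J1=30  J2=14  J3=32  J4=4  J5=5  J6=57  J7=15
Waiting times: J1=20, J2=5, J3=22, J4=2, J5=0, J6=42, J7=7
Average waiting = (20+5+22+2+0+42+7) / 7 = 98/7 = 14.00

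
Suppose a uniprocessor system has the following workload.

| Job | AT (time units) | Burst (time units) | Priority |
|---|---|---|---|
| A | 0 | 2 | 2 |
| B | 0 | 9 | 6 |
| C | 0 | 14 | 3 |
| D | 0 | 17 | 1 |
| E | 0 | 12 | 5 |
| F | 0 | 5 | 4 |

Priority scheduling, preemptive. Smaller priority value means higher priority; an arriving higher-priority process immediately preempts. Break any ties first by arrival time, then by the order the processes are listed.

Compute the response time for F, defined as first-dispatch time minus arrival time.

Timeline: | D 0-17 | A 17-19 | C 19-33 | F 33-38 | E 38-50 | B 50-59 |
Completion: A=19  B=59  C=33  D=17  E=50  F=38
Response(F) = first start − arrival = 33 − 0 = 33

33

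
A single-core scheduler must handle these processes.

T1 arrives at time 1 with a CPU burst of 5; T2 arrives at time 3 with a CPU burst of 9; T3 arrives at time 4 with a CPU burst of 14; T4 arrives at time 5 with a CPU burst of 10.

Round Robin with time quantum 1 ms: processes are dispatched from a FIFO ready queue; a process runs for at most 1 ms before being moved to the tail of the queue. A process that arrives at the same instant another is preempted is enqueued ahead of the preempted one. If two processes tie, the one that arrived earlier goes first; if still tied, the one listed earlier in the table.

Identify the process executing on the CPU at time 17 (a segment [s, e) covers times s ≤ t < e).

T2

Schedule: | idle 0-1 | T1 1-3 | T2 3-4 | T1 4-5 | T3 5-6 | T2 6-7 | T4 7-8 | T1 8-9 | T3 9-10 | T2 10-11 | T4 11-12 | T1 12-13 | T3 13-14 | T2 14-15 | T4 15-16 | T3 16-17 | T2 17-18 | T4 18-19 | T3 19-20 | T2 20-21 | T4 21-22 | T3 22-23 | T2 23-24 | T4 24-25 | T3 25-26 | T2 26-27 | T4 27-28 | T3 28-29 | T2 29-30 | T4 30-31 | T3 31-32 | T4 32-33 | T3 33-34 | T4 34-35 | T3 35-39 |
Completion: T1=13  T2=30  T3=39  T4=35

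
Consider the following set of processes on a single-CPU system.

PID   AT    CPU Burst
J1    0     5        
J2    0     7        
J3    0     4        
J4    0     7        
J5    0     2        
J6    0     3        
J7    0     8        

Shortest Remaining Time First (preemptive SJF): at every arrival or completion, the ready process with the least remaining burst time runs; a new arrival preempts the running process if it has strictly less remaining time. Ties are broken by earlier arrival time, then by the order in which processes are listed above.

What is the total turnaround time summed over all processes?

115

Schedule: | J5 0-2 | J6 2-5 | J3 5-9 | J1 9-14 | J2 14-21 | J4 21-28 | J7 28-36 |
Completion: J1=14  J2=21  J3=9  J4=28  J5=2  J6=5  J7=36
Turnaround (C−A): J1=14  J2=21  J3=9  J4=28  J5=2  J6=5  J7=36
Turnaround = completion − arrival: J1=14, J2=21, J3=9, J4=28, J5=2, J6=5, J7=36
Total turnaround = 14 + 21 + 9 + 28 + 2 + 5 + 36 = 115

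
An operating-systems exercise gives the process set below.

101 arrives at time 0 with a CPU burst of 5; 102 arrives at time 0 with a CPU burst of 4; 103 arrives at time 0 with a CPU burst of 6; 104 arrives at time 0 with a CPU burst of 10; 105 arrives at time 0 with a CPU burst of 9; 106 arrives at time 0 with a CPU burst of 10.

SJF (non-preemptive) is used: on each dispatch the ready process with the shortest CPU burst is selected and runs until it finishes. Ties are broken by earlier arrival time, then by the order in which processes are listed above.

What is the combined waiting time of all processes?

Timeline: | 102 0-4 | 101 4-9 | 103 9-15 | 105 15-24 | 104 24-34 | 106 34-44 |
Completion: 101=9  102=4  103=15  104=34  105=24  106=44
Turnaround (C−A): 101=9  102=4  103=15  104=34  105=24  106=44
Waiting = turnaround − burst: 101=4, 102=0, 103=9, 104=24, 105=15, 106=34
Total waiting = 4 + 0 + 9 + 24 + 15 + 34 = 86

86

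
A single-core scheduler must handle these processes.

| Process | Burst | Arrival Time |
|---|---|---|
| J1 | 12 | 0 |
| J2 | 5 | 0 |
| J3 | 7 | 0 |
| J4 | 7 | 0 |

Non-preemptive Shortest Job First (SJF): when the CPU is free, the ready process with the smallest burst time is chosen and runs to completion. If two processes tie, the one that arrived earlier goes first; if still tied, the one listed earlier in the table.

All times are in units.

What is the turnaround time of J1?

31

Timeline: | J2 0-5 | J3 5-12 | J4 12-19 | J1 19-31 |
Completion: J1=31  J2=5  J3=12  J4=19
Turnaround (C−A): J1=31  J2=5  J3=12  J4=19
Turnaround(J1) = completion − arrival = 31 − 0 = 31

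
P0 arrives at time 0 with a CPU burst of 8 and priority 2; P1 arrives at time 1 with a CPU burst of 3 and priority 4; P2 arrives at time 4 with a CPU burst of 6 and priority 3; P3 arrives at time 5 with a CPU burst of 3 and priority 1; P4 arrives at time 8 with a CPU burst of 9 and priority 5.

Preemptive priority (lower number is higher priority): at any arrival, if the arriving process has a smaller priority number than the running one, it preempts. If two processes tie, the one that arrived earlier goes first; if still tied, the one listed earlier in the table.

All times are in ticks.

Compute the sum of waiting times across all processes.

38

Gantt: | P0 0-5 | P3 5-8 | P0 8-11 | P2 11-17 | P1 17-20 | P4 20-29 |
Completion: P0=11  P1=20  P2=17  P3=8  P4=29
Turnaround (C−A): P0=11  P1=19  P2=13  P3=3  P4=21
Waiting = turnaround − burst: P0=3, P1=16, P2=7, P3=0, P4=12
Total waiting = 3 + 16 + 7 + 0 + 12 = 38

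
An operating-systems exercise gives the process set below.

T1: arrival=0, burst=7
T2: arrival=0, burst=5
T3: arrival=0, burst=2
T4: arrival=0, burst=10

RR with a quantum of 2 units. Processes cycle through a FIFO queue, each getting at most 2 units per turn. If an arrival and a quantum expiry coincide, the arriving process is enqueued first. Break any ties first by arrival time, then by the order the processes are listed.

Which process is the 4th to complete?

Timeline: | T1 0-2 | T2 2-4 | T3 4-6 | T4 6-8 | T1 8-10 | T2 10-12 | T4 12-14 | T1 14-16 | T2 16-17 | T4 17-19 | T1 19-20 | T4 20-24 |
Completion: T1=20  T2=17  T3=6  T4=24
Finish order: T3 → T2 → T1 → T4

T4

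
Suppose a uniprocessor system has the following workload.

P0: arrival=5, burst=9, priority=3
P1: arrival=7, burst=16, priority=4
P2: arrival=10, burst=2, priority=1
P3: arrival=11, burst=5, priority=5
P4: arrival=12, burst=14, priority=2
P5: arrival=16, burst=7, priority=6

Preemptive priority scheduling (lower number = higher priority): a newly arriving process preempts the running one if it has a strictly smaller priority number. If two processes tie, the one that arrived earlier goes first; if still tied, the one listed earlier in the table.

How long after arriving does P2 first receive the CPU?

0

Schedule: | idle 0-5 | P0 5-10 | P2 10-12 | P4 12-26 | P0 26-30 | P1 30-46 | P3 46-51 | P5 51-58 |
Completion: P0=30  P1=46  P2=12  P3=51  P4=26  P5=58
Response(P2) = first start − arrival = 10 − 10 = 0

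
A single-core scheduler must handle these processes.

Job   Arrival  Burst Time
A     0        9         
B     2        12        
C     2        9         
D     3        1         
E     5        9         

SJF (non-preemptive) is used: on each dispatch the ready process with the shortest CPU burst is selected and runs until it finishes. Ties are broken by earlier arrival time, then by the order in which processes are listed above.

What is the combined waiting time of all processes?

Timeline: | A 0-9 | D 9-10 | C 10-19 | E 19-28 | B 28-40 |
Completion: A=9  B=40  C=19  D=10  E=28
Turnaround (C−A): A=9  B=38  C=17  D=7  E=23
Waiting = turnaround − burst: A=0, B=26, C=8, D=6, E=14
Total waiting = 0 + 26 + 8 + 6 + 14 = 54

54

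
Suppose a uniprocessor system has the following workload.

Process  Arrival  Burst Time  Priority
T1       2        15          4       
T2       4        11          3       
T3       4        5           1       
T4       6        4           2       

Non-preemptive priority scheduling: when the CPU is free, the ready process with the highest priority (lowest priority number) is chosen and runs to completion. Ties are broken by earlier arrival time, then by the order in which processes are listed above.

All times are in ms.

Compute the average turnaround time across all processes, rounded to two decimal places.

21.50

Gantt: | idle 0-2 | T1 2-17 | T3 17-22 | T4 22-26 | T2 26-37 |
Completion: T1=17  T2=37  T3=22  T4=26
Turnaround (C−A): T1=15  T2=33  T3=18  T4=20
Turnaround times: T1=15, T2=33, T3=18, T4=20
Average turnaround = (15+33+18+20) / 4 = 86/4 = 21.50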